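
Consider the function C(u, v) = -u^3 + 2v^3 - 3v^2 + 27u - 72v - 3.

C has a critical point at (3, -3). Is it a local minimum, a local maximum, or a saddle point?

local maximum

The mixed partial ∂²C/∂u∂v is 0, so the Hessian at any point is diag(C_uu, C_vv) = diag(-6u, 6(2v - 1)).
At (3, -3): H = diag(-18, -42).
Both eigenvalues are negative, so H is negative definite: a local maximum.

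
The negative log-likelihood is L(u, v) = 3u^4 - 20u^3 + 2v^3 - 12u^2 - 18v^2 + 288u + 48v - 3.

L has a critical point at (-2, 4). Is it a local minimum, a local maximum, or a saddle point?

local minimum

The mixed partial ∂²L/∂u∂v is 0, so the Hessian at any point is diag(L_uu, L_vv) = diag(12(3u^2 - 10u - 2), 12(v - 3)).
At (-2, 4): H = diag(360, 12).
Both eigenvalues are positive, so H is positive definite: a local minimum.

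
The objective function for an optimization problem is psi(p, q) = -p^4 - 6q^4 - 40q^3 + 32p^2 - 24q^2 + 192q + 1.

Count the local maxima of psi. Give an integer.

psi separates as a function of p plus a function of q, so ∇psi=0 decouples.
∂psi/∂p = -4p(p - 4)(p + 4) = 0 at p ∈ {-4, 0, 4}; ∂psi/∂q = -24(q - 1)(q + 2)(q + 4) = 0 at q ∈ {-4, -2, 1}.
The Hessian is diagonal: diag(psi_pp, psi_qq). Second derivatives: psi_pp(-4)=-128, psi_pp(0)=64, psi_pp(4)=-128; psi_qq(-4)=-240, psi_qq(-2)=144, psi_qq(1)=-360.
Local maxima occur where both diagonal entries negative: (-4, -4), (-4, 1), (4, -4), (4, 1). Count: 4.

4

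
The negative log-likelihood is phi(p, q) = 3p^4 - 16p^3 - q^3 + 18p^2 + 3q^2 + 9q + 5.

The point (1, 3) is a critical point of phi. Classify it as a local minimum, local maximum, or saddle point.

The mixed partial ∂²phi/∂p∂q is 0, so the Hessian at any point is diag(phi_pp, phi_qq) = diag(12(3p^2 - 8p + 3), 6(-q + 1)).
At (1, 3): H = diag(-24, -12).
Both eigenvalues are negative, so H is negative definite: a local maximum.

local maximum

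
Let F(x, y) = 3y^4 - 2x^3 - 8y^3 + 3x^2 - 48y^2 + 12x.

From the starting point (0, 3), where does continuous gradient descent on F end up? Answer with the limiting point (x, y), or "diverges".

(-1, 4)

F is separable, so gradient descent decouples: x follows -∂F/∂x, y follows -∂F/∂y.
∂F/∂x = -6(x - 2)(x + 1); at x=0 this is 12, so x decreases.
∂F/∂y = 12y(y - 4)(y + 2); at y=3 this is -180, so y increases.
x converges to its nearest critical value -1 (a local min of the x-part); y converges to 4. The iterate converges to (-1, 4).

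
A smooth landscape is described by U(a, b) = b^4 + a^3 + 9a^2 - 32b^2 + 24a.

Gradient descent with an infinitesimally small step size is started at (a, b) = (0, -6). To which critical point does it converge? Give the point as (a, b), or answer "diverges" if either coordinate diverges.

(-2, -4)

U is separable, so gradient descent decouples: a follows -∂U/∂a, b follows -∂U/∂b.
∂U/∂a = 3(a + 2)(a + 4); at a=0 this is 24, so a decreases.
∂U/∂b = 4b(b - 4)(b + 4); at b=-6 this is -480, so b increases.
a converges to its nearest critical value -2 (a local min of the a-part); b converges to -4. The iterate converges to (-2, -4).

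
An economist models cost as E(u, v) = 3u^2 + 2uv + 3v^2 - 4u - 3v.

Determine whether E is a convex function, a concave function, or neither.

E is quadratic, so its Hessian is the constant matrix H = [[6, 2], [2, 6]].
det(H) = 32, tr(H) = 12.
det(H) > 0 and tr(H) > 0, so H is positive definite everywhere: convex.

convex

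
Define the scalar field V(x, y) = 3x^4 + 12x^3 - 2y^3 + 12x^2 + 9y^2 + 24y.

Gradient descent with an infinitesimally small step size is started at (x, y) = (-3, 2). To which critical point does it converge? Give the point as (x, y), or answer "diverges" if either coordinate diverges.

(-2, -1)

V is separable, so gradient descent decouples: x follows -∂V/∂x, y follows -∂V/∂y.
∂V/∂x = 12x(x + 1)(x + 2); at x=-3 this is -72, so x increases.
∂V/∂y = -6(y - 4)(y + 1); at y=2 this is 36, so y decreases.
x converges to its nearest critical value -2 (a local min of the x-part); y converges to -1. The iterate converges to (-2, -1).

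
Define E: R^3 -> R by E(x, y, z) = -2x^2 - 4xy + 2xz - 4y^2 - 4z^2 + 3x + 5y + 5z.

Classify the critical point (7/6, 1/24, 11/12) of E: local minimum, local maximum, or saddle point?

local maximum

The Hessian is constant: H = [[-4, -4, 2], [-4, -8, 0], [2, 0, -8]].
Leading principal minors: Δ₁ = -4, Δ₂ = 16, Δ₃ = -96.
The minors alternate sign starting negative (−, +, −), so H is negative definite: a local maximum.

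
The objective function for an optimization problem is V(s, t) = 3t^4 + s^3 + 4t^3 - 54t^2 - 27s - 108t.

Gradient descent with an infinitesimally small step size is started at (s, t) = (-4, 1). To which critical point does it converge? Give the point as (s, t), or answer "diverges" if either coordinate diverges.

V is separable, so gradient descent decouples: s follows -∂V/∂s, t follows -∂V/∂t.
∂V/∂s = 3(s - 3)(s + 3); at s=-4 this is 21, so s decreases.
∂V/∂t = 12(t - 3)(t + 1)(t + 3); at t=1 this is -192, so t increases.
The s-coordinate has no critical point in that direction and runs off to infinity.

diverges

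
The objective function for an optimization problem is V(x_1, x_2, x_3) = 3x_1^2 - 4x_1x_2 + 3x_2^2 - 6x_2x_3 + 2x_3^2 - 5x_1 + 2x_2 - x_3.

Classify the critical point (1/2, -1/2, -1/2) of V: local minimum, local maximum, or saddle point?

The Hessian is constant: H = [[6, -4, 0], [-4, 6, -6], [0, -6, 4]].
Leading principal minors: Δ₁ = 6, Δ₂ = 20, Δ₃ = -136.
The minors fit neither the all-positive nor the alternating-sign pattern, so H is indefinite: a saddle point.

saddle point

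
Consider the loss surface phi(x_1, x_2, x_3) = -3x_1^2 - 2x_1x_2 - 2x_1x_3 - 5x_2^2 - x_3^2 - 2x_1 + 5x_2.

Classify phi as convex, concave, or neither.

phi is quadratic, so its Hessian is the constant matrix H = [[-6, -2, -2], [-2, -10, 0], [-2, 0, -2]].
Leading principal minors: -6, 56, -72.
Signs alternate −, +, − ⇒ H ≺ 0 ⇒ concave.

concave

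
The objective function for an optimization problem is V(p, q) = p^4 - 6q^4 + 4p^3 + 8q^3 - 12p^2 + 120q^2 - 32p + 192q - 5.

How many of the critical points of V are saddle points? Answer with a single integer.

5

V separates as a function of p plus a function of q, so ∇V=0 decouples.
∂V/∂p = 4(p - 2)(p + 1)(p + 4) = 0 at p ∈ {-4, -1, 2}; ∂V/∂q = -24(q - 4)(q + 1)(q + 2) = 0 at q ∈ {-2, -1, 4}.
The Hessian is diagonal: diag(V_pp, V_qq). Second derivatives: V_pp(-4)=72, V_pp(-1)=-36, V_pp(2)=72; V_qq(-2)=-144, V_qq(-1)=120, V_qq(4)=-720.
Saddle points occur where the two diagonal entries have opposite signs: (-4, -2), (-4, 4), (-1, -1), (2, -2), (2, 4). Count: 5.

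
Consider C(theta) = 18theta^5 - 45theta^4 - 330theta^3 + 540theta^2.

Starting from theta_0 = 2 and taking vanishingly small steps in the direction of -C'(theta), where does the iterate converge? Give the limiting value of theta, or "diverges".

4

C'(theta) = 90theta(theta - 4)(theta - 1)(theta + 3), so C'(2) = -1800.
Gradient descent moves in the -C' direction, i.e. theta is increasing.
The nearest critical point in that direction is theta = 4, where C'' = 7560 > 0 (a local minimum). The iterate converges there.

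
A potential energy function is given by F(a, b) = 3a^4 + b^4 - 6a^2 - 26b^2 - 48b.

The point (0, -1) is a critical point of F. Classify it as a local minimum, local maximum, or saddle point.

local maximum

The mixed partial ∂²F/∂a∂b is 0, so the Hessian at any point is diag(F_aa, F_bb) = diag(12(3a^2 - 1), 4(3b^2 - 13)).
At (0, -1): H = diag(-12, -40).
Both eigenvalues are negative, so H is negative definite: a local maximum.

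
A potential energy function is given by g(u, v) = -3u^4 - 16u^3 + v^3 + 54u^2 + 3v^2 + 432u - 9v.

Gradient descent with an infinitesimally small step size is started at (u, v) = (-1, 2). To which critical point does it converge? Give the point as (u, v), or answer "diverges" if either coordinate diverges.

(-3, 1)

g is separable, so gradient descent decouples: u follows -∂g/∂u, v follows -∂g/∂v.
∂g/∂u = -12(u - 3)(u + 3)(u + 4); at u=-1 this is 288, so u decreases.
∂g/∂v = 3(v - 1)(v + 3); at v=2 this is 15, so v decreases.
u converges to its nearest critical value -3 (a local min of the u-part); v converges to 1. The iterate converges to (-3, 1).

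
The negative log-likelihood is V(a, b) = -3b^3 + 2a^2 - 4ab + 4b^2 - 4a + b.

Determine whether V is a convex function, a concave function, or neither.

neither

The term -3b^3 is cubic, so the Hessian is not constant.
∂²V/∂b² = -18b + 8, which takes both signs as b varies (negative for sufficiently large b). A diagonal entry of the Hessian changing sign means the Hessian is neither positive- nor negative-semidefinite on all of R^2.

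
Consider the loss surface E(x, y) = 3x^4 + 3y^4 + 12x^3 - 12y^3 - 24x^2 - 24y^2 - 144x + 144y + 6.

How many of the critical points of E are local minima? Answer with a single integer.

4

E separates as a function of x plus a function of y, so ∇E=0 decouples.
∂E/∂x = 12(x - 2)(x + 2)(x + 3) = 0 at x ∈ {-3, -2, 2}; ∂E/∂y = 12(y - 3)(y - 2)(y + 2) = 0 at y ∈ {-2, 2, 3}.
The Hessian is diagonal: diag(E_xx, E_yy). Second derivatives: E_xx(-3)=60, E_xx(-2)=-48, E_xx(2)=240; E_yy(-2)=240, E_yy(2)=-48, E_yy(3)=60.
Local minima occur where both diagonal entries positive: (-3, -2), (-3, 3), (2, -2), (2, 3). Count: 4.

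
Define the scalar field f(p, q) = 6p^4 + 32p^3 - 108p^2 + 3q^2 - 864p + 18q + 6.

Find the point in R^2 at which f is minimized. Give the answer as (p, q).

(3, -3)

f(p,q) separates as A(p) + B(q) + 6, so its minimum is min A + min B + 6.
A'(p) = 24(p - 3)(p + 3)(p + 4) vanishes at p ∈ {-4, -3, 3}; B'(q) = 6q + 18 vanishes at q ∈ {-3}.
Local minima of A (where A''>0): A(-4)=1216, A(3)=-2214. Local minima of B: B(-3)=-27.
So the global minimum of f is A(3) + B(-3) + 6 = -2214 − 27 + 6 = -2235, attained at (3, -3).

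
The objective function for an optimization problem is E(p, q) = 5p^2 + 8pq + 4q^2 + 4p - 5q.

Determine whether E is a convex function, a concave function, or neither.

E is quadratic, so its Hessian is the constant matrix H = [[10, 8], [8, 8]].
det(H) = 16, tr(H) = 18.
det(H) > 0 and tr(H) > 0, so H is positive definite everywhere: convex.

convex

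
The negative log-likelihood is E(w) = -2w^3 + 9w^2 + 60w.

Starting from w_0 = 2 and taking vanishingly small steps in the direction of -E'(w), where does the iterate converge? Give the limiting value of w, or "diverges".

E'(w) = -6(w - 5)(w + 2), so E'(2) = 72.
Gradient descent moves in the -E' direction, i.e. w is decreasing.
The nearest critical point in that direction is w = -2, where E'' = 42 > 0 (a local minimum). The iterate converges there.

-2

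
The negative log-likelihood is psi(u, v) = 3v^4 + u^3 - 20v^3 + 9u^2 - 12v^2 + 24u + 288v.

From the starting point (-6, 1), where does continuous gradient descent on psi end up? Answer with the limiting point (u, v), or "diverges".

diverges

psi is separable, so gradient descent decouples: u follows -∂psi/∂u, v follows -∂psi/∂v.
∂psi/∂u = 3(u + 2)(u + 4); at u=-6 this is 24, so u decreases.
∂psi/∂v = 12(v - 4)(v - 3)(v + 2); at v=1 this is 216, so v decreases.
The u-coordinate has no critical point in that direction and runs off to infinity.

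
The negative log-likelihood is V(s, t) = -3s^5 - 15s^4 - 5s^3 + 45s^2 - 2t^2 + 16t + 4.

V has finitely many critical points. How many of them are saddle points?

V separates as a function of s plus a function of t, so ∇V=0 decouples.
∂V/∂s = -15s(s - 1)(s + 2)(s + 3) = 0 at s ∈ {-3, -2, 0, 1}; ∂V/∂t = -4(t - 4) = 0 at t ∈ {4}.
The Hessian is diagonal: diag(V_ss, V_tt). Second derivatives: V_ss(-3)=180, V_ss(-2)=-90, V_ss(0)=90, V_ss(1)=-180; V_tt(4)=-4.
Saddle points occur where the two diagonal entries have opposite signs: (-3, 4), (0, 4). Count: 2.

2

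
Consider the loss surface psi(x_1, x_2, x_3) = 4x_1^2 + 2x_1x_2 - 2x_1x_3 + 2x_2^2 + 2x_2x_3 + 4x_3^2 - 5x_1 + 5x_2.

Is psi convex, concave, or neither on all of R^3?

psi is quadratic, so its Hessian is the constant matrix H = [[8, 2, -2], [2, 4, 2], [-2, 2, 8]].
Leading principal minors: 8, 28, 160.
All positive ⇒ H ≻ 0 ⇒ convex.

convex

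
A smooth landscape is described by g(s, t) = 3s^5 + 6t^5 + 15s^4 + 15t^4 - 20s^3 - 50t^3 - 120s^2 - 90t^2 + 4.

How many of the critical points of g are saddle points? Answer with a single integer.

g separates as a function of s plus a function of t, so ∇g=0 decouples.
∂g/∂s = 15s(s - 2)(s + 2)(s + 4) = 0 at s ∈ {-4, -2, 0, 2}; ∂g/∂t = 30t(t - 2)(t + 1)(t + 3) = 0 at t ∈ {-3, -1, 0, 2}.
The Hessian is diagonal: diag(g_ss, g_tt). Second derivatives: g_ss(-4)=-720, g_ss(-2)=240, g_ss(0)=-240, g_ss(2)=720; g_tt(-3)=-900, g_tt(-1)=180, g_tt(0)=-180, g_tt(2)=900.
Saddle points occur where the two diagonal entries have opposite signs: (-4, -1), (-4, 2), (-2, -3), (-2, 0), (0, -1), (0, 2), (2, -3), (2, 0). Count: 8.

8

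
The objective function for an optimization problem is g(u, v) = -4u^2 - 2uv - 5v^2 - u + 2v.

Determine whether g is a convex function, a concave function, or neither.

concave

g is quadratic, so its Hessian is the constant matrix H = [[-8, -2], [-2, -10]].
det(H) = 76, tr(H) = -18.
det(H) > 0 and tr(H) < 0, so H is negative definite everywhere: concave.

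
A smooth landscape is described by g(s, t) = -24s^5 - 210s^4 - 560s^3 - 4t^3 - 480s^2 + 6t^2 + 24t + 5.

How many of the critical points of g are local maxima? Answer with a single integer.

g separates as a function of s plus a function of t, so ∇g=0 decouples.
∂g/∂s = -120s(s + 1)(s + 2)(s + 4) = 0 at s ∈ {-4, -2, -1, 0}; ∂g/∂t = -12(t - 2)(t + 1) = 0 at t ∈ {-1, 2}.
The Hessian is diagonal: diag(g_ss, g_tt). Second derivatives: g_ss(-4)=2880, g_ss(-2)=-480, g_ss(-1)=360, g_ss(0)=-960; g_tt(-1)=36, g_tt(2)=-36.
Local maxima occur where both diagonal entries negative: (-2, 2), (0, 2). Count: 2.

2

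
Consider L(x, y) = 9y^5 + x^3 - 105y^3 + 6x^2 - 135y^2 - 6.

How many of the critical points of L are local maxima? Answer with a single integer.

2

L separates as a function of x plus a function of y, so ∇L=0 decouples.
∂L/∂x = 3x(x + 4) = 0 at x ∈ {-4, 0}; ∂L/∂y = 45y(y - 3)(y + 1)(y + 2) = 0 at y ∈ {-2, -1, 0, 3}.
The Hessian is diagonal: diag(L_xx, L_yy). Second derivatives: L_xx(-4)=-12, L_xx(0)=12; L_yy(-2)=-450, L_yy(-1)=180, L_yy(0)=-270, L_yy(3)=2700.
Local maxima occur where both diagonal entries negative: (-4, -2), (-4, 0). Count: 2.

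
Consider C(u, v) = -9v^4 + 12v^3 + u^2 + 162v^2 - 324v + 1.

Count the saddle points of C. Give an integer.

2

C separates as a function of u plus a function of v, so ∇C=0 decouples.
∂C/∂u = 2u = 0 at u ∈ {0}; ∂C/∂v = -36(v - 3)(v - 1)(v + 3) = 0 at v ∈ {-3, 1, 3}.
The Hessian is diagonal: diag(C_uu, C_vv). Second derivatives: C_uu(0)=2; C_vv(-3)=-864, C_vv(1)=288, C_vv(3)=-432.
Saddle points occur where the two diagonal entries have opposite signs: (0, -3), (0, 3). Count: 2.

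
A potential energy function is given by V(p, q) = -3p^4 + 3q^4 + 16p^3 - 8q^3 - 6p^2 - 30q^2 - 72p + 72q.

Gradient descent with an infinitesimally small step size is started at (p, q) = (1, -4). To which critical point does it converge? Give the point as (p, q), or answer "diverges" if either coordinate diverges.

V is separable, so gradient descent decouples: p follows -∂V/∂p, q follows -∂V/∂q.
∂V/∂p = -12(p - 3)(p - 2)(p + 1); at p=1 this is -48, so p increases.
∂V/∂q = 12(q - 3)(q - 1)(q + 2); at q=-4 this is -840, so q increases.
p converges to its nearest critical value 2 (a local min of the p-part); q converges to -2. The iterate converges to (2, -2).

(2, -2)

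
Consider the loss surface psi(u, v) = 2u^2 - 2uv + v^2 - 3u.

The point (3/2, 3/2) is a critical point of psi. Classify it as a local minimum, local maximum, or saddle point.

The Hessian of psi is constant: H = [[4, -2], [-2, 2]].
det(H) = 4·2 − (-2)² = 4.
det(H) > 0 and tr(H) = 6 > 0, so H is positive definite and the point is a local minimum.

local minimum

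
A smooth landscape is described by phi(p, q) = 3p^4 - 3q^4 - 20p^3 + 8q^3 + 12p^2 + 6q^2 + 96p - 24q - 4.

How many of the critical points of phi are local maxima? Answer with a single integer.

2

phi separates as a function of p plus a function of q, so ∇phi=0 decouples.
∂phi/∂p = 12(p - 4)(p - 2)(p + 1) = 0 at p ∈ {-1, 2, 4}; ∂phi/∂q = -12(q - 2)(q - 1)(q + 1) = 0 at q ∈ {-1, 1, 2}.
The Hessian is diagonal: diag(phi_pp, phi_qq). Second derivatives: phi_pp(-1)=180, phi_pp(2)=-72, phi_pp(4)=120; phi_qq(-1)=-72, phi_qq(1)=24, phi_qq(2)=-36.
Local maxima occur where both diagonal entries negative: (2, -1), (2, 2). Count: 2.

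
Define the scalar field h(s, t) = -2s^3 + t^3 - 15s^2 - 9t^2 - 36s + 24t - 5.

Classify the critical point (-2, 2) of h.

The mixed partial ∂²h/∂s∂t is 0, so the Hessian at any point is diag(h_ss, h_tt) = diag(-6(2s + 5), 6(t - 3)).
At (-2, 2): H = diag(-6, -6).
Both eigenvalues are negative, so H is negative definite: a local maximum.

local maximum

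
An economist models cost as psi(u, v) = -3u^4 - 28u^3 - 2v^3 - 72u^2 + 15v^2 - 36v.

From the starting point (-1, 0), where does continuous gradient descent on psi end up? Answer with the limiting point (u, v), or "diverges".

psi is separable, so gradient descent decouples: u follows -∂psi/∂u, v follows -∂psi/∂v.
∂psi/∂u = -12u(u + 3)(u + 4); at u=-1 this is 72, so u decreases.
∂psi/∂v = -6(v - 3)(v - 2); at v=0 this is -36, so v increases.
u converges to its nearest critical value -3 (a local min of the u-part); v converges to 2. The iterate converges to (-3, 2).

(-3, 2)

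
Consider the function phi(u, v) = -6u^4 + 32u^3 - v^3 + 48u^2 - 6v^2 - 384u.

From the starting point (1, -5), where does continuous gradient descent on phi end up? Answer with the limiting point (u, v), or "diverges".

phi is separable, so gradient descent decouples: u follows -∂phi/∂u, v follows -∂phi/∂v.
∂phi/∂u = -24(u - 4)(u - 2)(u + 2); at u=1 this is -216, so u increases.
∂phi/∂v = -3v(v + 4); at v=-5 this is -15, so v increases.
u converges to its nearest critical value 2 (a local min of the u-part); v converges to -4. The iterate converges to (2, -4).

(2, -4)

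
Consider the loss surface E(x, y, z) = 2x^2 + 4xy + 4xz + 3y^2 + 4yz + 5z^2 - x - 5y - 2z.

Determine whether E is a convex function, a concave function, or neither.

convex

E is quadratic, so its Hessian is the constant matrix H = [[4, 4, 4], [4, 6, 4], [4, 4, 10]].
Leading principal minors: 4, 8, 48.
All positive ⇒ H ≻ 0 ⇒ convex.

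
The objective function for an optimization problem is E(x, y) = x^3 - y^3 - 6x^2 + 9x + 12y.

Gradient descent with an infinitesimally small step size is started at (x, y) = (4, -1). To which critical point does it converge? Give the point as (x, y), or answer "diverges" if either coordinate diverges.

(3, -2)

E is separable, so gradient descent decouples: x follows -∂E/∂x, y follows -∂E/∂y.
∂E/∂x = 3(x - 3)(x - 1); at x=4 this is 9, so x decreases.
∂E/∂y = -3(y - 2)(y + 2); at y=-1 this is 9, so y decreases.
x converges to its nearest critical value 3 (a local min of the x-part); y converges to -2. The iterate converges to (3, -2).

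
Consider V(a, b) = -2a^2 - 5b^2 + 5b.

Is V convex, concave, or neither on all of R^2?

V is quadratic, so its Hessian is the constant matrix H = [[-4, 0], [0, -10]].
det(H) = 40, tr(H) = -14.
det(H) > 0 and tr(H) < 0, so H is negative definite everywhere: concave.

concave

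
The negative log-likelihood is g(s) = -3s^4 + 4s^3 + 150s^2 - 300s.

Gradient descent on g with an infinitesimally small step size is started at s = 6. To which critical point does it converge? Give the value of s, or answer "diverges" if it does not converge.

diverges

g'(s) = -12(s - 5)(s - 1)(s + 5), so g'(6) = -660.
Gradient descent moves in the -g' direction, i.e. s is increasing.
There is no critical point above s=6, and g' keeps the same sign, so the iterate runs off to +∞.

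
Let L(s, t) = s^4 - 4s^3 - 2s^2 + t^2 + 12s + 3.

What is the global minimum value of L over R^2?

-6

L(s,t) separates as P(s) + Q(t) + 3, so its minimum is min P + min Q + 3.
P'(s) = 4(s - 3)(s - 1)(s + 1) vanishes at s ∈ {-1, 1, 3}; Q'(t) = 2t vanishes at t ∈ {0}.
Local minima of P (where P''>0): P(-1)=-9, P(3)=-9. Local minima of Q: Q(0)=0.
So the global minimum of L is P(-1) + Q(0) + 3 = -9 + 0 + 3 = -6, attained at (-1, 0).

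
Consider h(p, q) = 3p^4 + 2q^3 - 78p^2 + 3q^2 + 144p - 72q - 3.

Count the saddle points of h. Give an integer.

3

h separates as a function of p plus a function of q, so ∇h=0 decouples.
∂h/∂p = 12(p - 3)(p - 1)(p + 4) = 0 at p ∈ {-4, 1, 3}; ∂h/∂q = 6(q - 3)(q + 4) = 0 at q ∈ {-4, 3}.
The Hessian is diagonal: diag(h_pp, h_qq). Second derivatives: h_pp(-4)=420, h_pp(1)=-120, h_pp(3)=168; h_qq(-4)=-42, h_qq(3)=42.
Saddle points occur where the two diagonal entries have opposite signs: (-4, -4), (1, 3), (3, -4). Count: 3.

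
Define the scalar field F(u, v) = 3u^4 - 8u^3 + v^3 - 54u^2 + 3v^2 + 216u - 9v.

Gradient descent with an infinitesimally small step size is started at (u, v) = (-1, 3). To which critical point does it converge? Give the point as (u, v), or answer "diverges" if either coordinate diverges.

F is separable, so gradient descent decouples: u follows -∂F/∂u, v follows -∂F/∂v.
∂F/∂u = 12(u - 3)(u - 2)(u + 3); at u=-1 this is 288, so u decreases.
∂F/∂v = 3(v - 1)(v + 3); at v=3 this is 36, so v decreases.
u converges to its nearest critical value -3 (a local min of the u-part); v converges to 1. The iterate converges to (-3, 1).

(-3, 1)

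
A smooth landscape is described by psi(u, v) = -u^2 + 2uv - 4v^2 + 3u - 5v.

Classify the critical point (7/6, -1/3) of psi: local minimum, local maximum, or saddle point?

The Hessian of psi is constant: H = [[-2, 2], [2, -8]].
det(H) = (-2)·(-8) − 2² = 12.
det(H) > 0 and tr(H) = -10 < 0, so H is negative definite and the point is a local maximum.

local maximum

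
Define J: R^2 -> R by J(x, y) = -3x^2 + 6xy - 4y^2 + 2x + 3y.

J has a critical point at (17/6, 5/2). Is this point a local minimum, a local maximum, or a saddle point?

local maximum

The Hessian of J is constant: H = [[-6, 6], [6, -8]].
det(H) = (-6)·(-8) − 6² = 12.
det(H) > 0 and tr(H) = -14 < 0, so H is negative definite and the point is a local maximum.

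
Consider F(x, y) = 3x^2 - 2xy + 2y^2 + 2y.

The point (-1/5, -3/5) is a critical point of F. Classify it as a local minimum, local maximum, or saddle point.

local minimum

The Hessian of F is constant: H = [[6, -2], [-2, 4]].
det(H) = 6·4 − (-2)² = 20.
det(H) > 0 and tr(H) = 10 > 0, so H is positive definite and the point is a local minimum.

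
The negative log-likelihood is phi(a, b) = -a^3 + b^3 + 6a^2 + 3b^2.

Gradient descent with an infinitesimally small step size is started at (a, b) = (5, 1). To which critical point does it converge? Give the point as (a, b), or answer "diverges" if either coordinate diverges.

diverges

phi is separable, so gradient descent decouples: a follows -∂phi/∂a, b follows -∂phi/∂b.
∂phi/∂a = -3a(a - 4); at a=5 this is -15, so a increases.
∂phi/∂b = 3b(b + 2); at b=1 this is 9, so b decreases.
The a-coordinate has no critical point in that direction and runs off to infinity.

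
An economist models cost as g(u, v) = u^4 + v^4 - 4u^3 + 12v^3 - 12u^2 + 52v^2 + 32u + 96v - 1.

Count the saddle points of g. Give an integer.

g separates as a function of u plus a function of v, so ∇g=0 decouples.
∂g/∂u = 4(u - 4)(u - 1)(u + 2) = 0 at u ∈ {-2, 1, 4}; ∂g/∂v = 4(v + 2)(v + 3)(v + 4) = 0 at v ∈ {-4, -3, -2}.
The Hessian is diagonal: diag(g_uu, g_vv). Second derivatives: g_uu(-2)=72, g_uu(1)=-36, g_uu(4)=72; g_vv(-4)=8, g_vv(-3)=-4, g_vv(-2)=8.
Saddle points occur where the two diagonal entries have opposite signs: (-2, -3), (1, -4), (1, -2), (4, -3). Count: 4.

4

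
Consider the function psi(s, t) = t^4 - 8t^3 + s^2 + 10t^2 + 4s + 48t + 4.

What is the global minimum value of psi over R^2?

-29

psi(s,t) separates as P(s) + Q(t) + 4, so its minimum is min P + min Q + 4.
P'(s) = 2s + 4 vanishes at s ∈ {-2}; Q'(t) = 4(t - 4)(t - 3)(t + 1) vanishes at t ∈ {-1, 3, 4}.
Local minima of P (where P''>0): P(-2)=-4. Local minima of Q: Q(-1)=-29, Q(4)=96.
So the global minimum of psi is P(-2) + Q(-1) + 4 = -4 − 29 + 4 = -29, attained at (-2, -1).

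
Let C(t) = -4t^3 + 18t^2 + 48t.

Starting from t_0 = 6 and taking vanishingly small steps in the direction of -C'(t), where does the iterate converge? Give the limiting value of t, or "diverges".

diverges

C'(t) = -12(t - 4)(t + 1), so C'(6) = -168.
Gradient descent moves in the -C' direction, i.e. t is increasing.
There is no critical point above t=6, and C' keeps the same sign, so the iterate runs off to +∞.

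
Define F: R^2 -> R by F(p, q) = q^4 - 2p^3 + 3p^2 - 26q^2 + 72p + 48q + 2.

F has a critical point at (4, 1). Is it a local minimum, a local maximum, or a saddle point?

local maximum

The mixed partial ∂²F/∂p∂q is 0, so the Hessian at any point is diag(F_pp, F_qq) = diag(6(-2p + 1), 4(3q^2 - 13)).
At (4, 1): H = diag(-42, -40).
Both eigenvalues are negative, so H is negative definite: a local maximum.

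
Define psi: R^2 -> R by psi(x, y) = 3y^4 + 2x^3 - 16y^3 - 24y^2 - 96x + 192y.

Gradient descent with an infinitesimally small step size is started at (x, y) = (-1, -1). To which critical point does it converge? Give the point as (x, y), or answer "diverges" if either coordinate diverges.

(4, -2)

psi is separable, so gradient descent decouples: x follows -∂psi/∂x, y follows -∂psi/∂y.
∂psi/∂x = 6(x - 4)(x + 4); at x=-1 this is -90, so x increases.
∂psi/∂y = 12(y - 4)(y - 2)(y + 2); at y=-1 this is 180, so y decreases.
x converges to its nearest critical value 4 (a local min of the x-part); y converges to -2. The iterate converges to (4, -2).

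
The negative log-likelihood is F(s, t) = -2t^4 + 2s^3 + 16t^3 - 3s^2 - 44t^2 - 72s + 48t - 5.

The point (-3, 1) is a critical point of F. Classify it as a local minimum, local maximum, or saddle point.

The mixed partial ∂²F/∂s∂t is 0, so the Hessian at any point is diag(F_ss, F_tt) = diag(6(2s - 1), 8(-3t^2 + 12t - 11)).
At (-3, 1): H = diag(-42, -16).
Both eigenvalues are negative, so H is negative definite: a local maximum.

local maximum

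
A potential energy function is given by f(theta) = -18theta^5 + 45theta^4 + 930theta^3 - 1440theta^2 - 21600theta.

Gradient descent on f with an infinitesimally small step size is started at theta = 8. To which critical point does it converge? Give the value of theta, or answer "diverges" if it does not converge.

diverges

f'(theta) = -90(theta - 5)(theta - 4)(theta + 3)(theta + 4), so f'(8) = -142560.
Gradient descent moves in the -f' direction, i.e. theta is increasing.
There is no critical point above theta=8, and f' keeps the same sign, so the iterate runs off to +∞.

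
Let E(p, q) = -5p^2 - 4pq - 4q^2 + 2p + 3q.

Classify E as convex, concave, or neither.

E is quadratic, so its Hessian is the constant matrix H = [[-10, -4], [-4, -8]].
det(H) = 64, tr(H) = -18.
det(H) > 0 and tr(H) < 0, so H is negative definite everywhere: concave.

concave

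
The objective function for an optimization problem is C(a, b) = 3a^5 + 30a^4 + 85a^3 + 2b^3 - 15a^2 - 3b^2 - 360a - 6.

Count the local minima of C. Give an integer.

C separates as a function of a plus a function of b, so ∇C=0 decouples.
∂C/∂a = 15(a - 1)(a + 2)(a + 3)(a + 4) = 0 at a ∈ {-4, -3, -2, 1}; ∂C/∂b = 6b(b - 1) = 0 at b ∈ {0, 1}.
The Hessian is diagonal: diag(C_aa, C_bb). Second derivatives: C_aa(-4)=-150, C_aa(-3)=60, C_aa(-2)=-90, C_aa(1)=900; C_bb(0)=-6, C_bb(1)=6.
Local minima occur where both diagonal entries positive: (-3, 1), (1, 1). Count: 2.

2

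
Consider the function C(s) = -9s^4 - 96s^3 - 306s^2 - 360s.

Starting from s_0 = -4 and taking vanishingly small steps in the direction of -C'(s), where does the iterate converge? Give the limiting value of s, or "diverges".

C'(s) = -36(s + 1)(s + 2)(s + 5), so C'(-4) = -216.
Gradient descent moves in the -C' direction, i.e. s is increasing.
The nearest critical point in that direction is s = -2, where C'' = 108 > 0 (a local minimum). The iterate converges there.

-2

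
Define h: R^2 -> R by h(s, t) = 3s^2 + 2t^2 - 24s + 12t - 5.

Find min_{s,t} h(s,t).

-71

h(s,t) separates as P(s) + Q(t) − 5, so its minimum is min P + min Q − 5.
P'(s) = 6s - 24 vanishes at s ∈ {4}; Q'(t) = 4(t + 3) vanishes at t ∈ {-3}.
Local minima of P (where P''>0): P(4)=-48. Local minima of Q: Q(-3)=-18.
So the global minimum of h is P(4) + Q(-3) − 5 = -48 − 18 − 5 = -71, attained at (4, -3).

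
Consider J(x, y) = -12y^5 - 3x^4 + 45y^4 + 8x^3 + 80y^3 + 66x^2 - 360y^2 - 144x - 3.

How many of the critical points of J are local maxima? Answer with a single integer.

4

J separates as a function of x plus a function of y, so ∇J=0 decouples.
∂J/∂x = -12(x - 4)(x - 1)(x + 3) = 0 at x ∈ {-3, 1, 4}; ∂J/∂y = -60y(y - 3)(y - 2)(y + 2) = 0 at y ∈ {-2, 0, 2, 3}.
The Hessian is diagonal: diag(J_xx, J_yy). Second derivatives: J_xx(-3)=-336, J_xx(1)=144, J_xx(4)=-252; J_yy(-2)=2400, J_yy(0)=-720, J_yy(2)=480, J_yy(3)=-900.
Local maxima occur where both diagonal entries negative: (-3, 0), (-3, 3), (4, 0), (4, 3). Count: 4.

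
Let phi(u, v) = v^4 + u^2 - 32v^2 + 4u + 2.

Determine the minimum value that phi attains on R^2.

phi(u,v) separates as P(u) + Q(v) + 2, so its minimum is min P + min Q + 2.
P'(u) = 2u + 4 vanishes at u ∈ {-2}; Q'(v) = 4v(v - 4)(v + 4) vanishes at v ∈ {-4, 0, 4}.
Local minima of P (where P''>0): P(-2)=-4. Local minima of Q: Q(-4)=-256, Q(4)=-256.
So the global minimum of phi is P(-2) + Q(-4) + 2 = -4 − 256 + 2 = -258, attained at (-2, -4).

-258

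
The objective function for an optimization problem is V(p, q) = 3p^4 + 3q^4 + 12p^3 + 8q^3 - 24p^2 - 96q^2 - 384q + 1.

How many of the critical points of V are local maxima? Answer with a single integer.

1

V separates as a function of p plus a function of q, so ∇V=0 decouples.
∂V/∂p = 12p(p - 1)(p + 4) = 0 at p ∈ {-4, 0, 1}; ∂V/∂q = 12(q - 4)(q + 2)(q + 4) = 0 at q ∈ {-4, -2, 4}.
The Hessian is diagonal: diag(V_pp, V_qq). Second derivatives: V_pp(-4)=240, V_pp(0)=-48, V_pp(1)=60; V_qq(-4)=192, V_qq(-2)=-144, V_qq(4)=576.
Local maxima occur where both diagonal entries negative: (0, -2). Count: 1.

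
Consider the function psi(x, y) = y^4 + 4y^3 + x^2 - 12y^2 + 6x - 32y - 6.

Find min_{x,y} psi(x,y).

-79

psi(x,y) separates as P(x) + Q(y) − 6, so its minimum is min P + min Q − 6.
P'(x) = 2x + 6 vanishes at x ∈ {-3}; Q'(y) = 4(y - 2)(y + 1)(y + 4) vanishes at y ∈ {-4, -1, 2}.
Local minima of P (where P''>0): P(-3)=-9. Local minima of Q: Q(-4)=-64, Q(2)=-64.
So the global minimum of psi is P(-3) + Q(-4) − 6 = -9 − 64 − 6 = -79, attained at (-3, -4).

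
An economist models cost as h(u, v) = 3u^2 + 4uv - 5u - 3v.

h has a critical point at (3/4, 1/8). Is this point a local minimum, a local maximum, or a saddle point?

saddle point

The Hessian of h is constant: H = [[6, 4], [4, 0]].
det(H) = 6·0 − 4² = -16.
Since det(H) < 0, H is indefinite and the critical point is a saddle point.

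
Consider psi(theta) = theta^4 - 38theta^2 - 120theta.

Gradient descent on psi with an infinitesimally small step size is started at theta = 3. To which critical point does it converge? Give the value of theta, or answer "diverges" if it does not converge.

psi'(theta) = 4(theta - 5)(theta + 2)(theta + 3), so psi'(3) = -240.
Gradient descent moves in the -psi' direction, i.e. theta is increasing.
The nearest critical point in that direction is theta = 5, where psi'' = 224 > 0 (a local minimum). The iterate converges there.

5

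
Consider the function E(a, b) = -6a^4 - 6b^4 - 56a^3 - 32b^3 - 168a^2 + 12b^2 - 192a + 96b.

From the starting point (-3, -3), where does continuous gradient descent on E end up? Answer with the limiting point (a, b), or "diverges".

E is separable, so gradient descent decouples: a follows -∂E/∂a, b follows -∂E/∂b.
∂E/∂a = -24(a + 1)(a + 2)(a + 4); at a=-3 this is -48, so a increases.
∂E/∂b = -24(b - 1)(b + 1)(b + 4); at b=-3 this is -192, so b increases.
a converges to its nearest critical value -2 (a local min of the a-part); b converges to -1. The iterate converges to (-2, -1).

(-2, -1)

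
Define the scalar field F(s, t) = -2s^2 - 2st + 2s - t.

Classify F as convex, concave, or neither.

neither

F is quadratic, so its Hessian is the constant matrix H = [[-4, -2], [-2, 0]].
det(H) = -4, tr(H) = -4.
det(H) < 0, so H is indefinite: neither convex nor concave.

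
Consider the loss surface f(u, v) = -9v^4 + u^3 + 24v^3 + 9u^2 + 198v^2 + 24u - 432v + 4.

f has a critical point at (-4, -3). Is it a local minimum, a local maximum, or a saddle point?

The mixed partial ∂²f/∂u∂v is 0, so the Hessian at any point is diag(f_uu, f_vv) = diag(6(u + 3), 36(-3v^2 + 4v + 11)).
At (-4, -3): H = diag(-6, -1008).
Both eigenvalues are negative, so H is negative definite: a local maximum.

local maximum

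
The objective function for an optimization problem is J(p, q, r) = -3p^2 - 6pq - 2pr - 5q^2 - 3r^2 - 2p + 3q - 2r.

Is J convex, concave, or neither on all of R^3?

concave

J is quadratic, so its Hessian is the constant matrix H = [[-6, -6, -2], [-6, -10, 0], [-2, 0, -6]].
Leading principal minors: -6, 24, -104.
Signs alternate −, +, − ⇒ H ≺ 0 ⇒ concave.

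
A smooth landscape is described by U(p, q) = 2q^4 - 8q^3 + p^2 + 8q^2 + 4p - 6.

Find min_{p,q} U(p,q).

U(p,q) separates as A(p) + B(q) − 6, so its minimum is min A + min B − 6.
A'(p) = 2p + 4 vanishes at p ∈ {-2}; B'(q) = 8q(q - 2)(q - 1) vanishes at q ∈ {0, 1, 2}.
Local minima of A (where A''>0): A(-2)=-4. Local minima of B: B(0)=0, B(2)=0.
So the global minimum of U is A(-2) + B(0) − 6 = -4 + 0 − 6 = -10, attained at (-2, 0).

-10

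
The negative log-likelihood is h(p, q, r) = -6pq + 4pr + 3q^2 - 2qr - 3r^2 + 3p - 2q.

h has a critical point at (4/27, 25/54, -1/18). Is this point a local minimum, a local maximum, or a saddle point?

The Hessian is constant: H = [[0, -6, 4], [-6, 6, -2], [4, -2, -6]].
Leading principal minors: Δ₁ = 0, Δ₂ = -36, Δ₃ = 216.
The minors fit neither the all-positive nor the alternating-sign pattern, so H is indefinite: a saddle point.

saddle point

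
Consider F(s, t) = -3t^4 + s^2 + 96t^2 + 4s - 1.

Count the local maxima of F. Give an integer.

0

F separates as a function of s plus a function of t, so ∇F=0 decouples.
∂F/∂s = 2(s + 2) = 0 at s ∈ {-2}; ∂F/∂t = -12t(t - 4)(t + 4) = 0 at t ∈ {-4, 0, 4}.
The Hessian is diagonal: diag(F_ss, F_tt). Second derivatives: F_ss(-2)=2; F_tt(-4)=-384, F_tt(0)=192, F_tt(4)=-384.
Local maxima occur where both diagonal entries negative: none. Count: 0.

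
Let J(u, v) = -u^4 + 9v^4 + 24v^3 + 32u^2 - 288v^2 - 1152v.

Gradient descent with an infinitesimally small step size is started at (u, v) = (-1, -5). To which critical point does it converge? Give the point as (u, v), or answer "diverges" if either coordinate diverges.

(0, -4)

J is separable, so gradient descent decouples: u follows -∂J/∂u, v follows -∂J/∂v.
∂J/∂u = -4u(u - 4)(u + 4); at u=-1 this is -60, so u increases.
∂J/∂v = 36(v - 4)(v + 2)(v + 4); at v=-5 this is -972, so v increases.
u converges to its nearest critical value 0 (a local min of the u-part); v converges to -4. The iterate converges to (0, -4).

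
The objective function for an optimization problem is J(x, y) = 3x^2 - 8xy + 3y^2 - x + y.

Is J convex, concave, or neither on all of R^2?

J is quadratic, so its Hessian is the constant matrix H = [[6, -8], [-8, 6]].
det(H) = -28, tr(H) = 12.
det(H) < 0, so H is indefinite: neither convex nor concave.

neither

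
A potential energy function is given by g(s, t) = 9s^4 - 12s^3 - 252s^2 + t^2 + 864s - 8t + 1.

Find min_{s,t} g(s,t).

-4431

g(s,t) separates as P(s) + Q(t) + 1, so its minimum is min P + min Q + 1.
P'(s) = 36(s - 3)(s - 2)(s + 4) vanishes at s ∈ {-4, 2, 3}; Q'(t) = 2(t - 4) vanishes at t ∈ {4}.
Local minima of P (where P''>0): P(-4)=-4416, P(3)=729. Local minima of Q: Q(4)=-16.
So the global minimum of g is P(-4) + Q(4) + 1 = -4416 − 16 + 1 = -4431, attained at (-4, 4).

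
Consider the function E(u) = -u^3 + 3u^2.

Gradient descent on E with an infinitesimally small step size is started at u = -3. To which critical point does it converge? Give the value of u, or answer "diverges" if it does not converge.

0

E'(u) = -3u(u - 2), so E'(-3) = -45.
Gradient descent moves in the -E' direction, i.e. u is increasing.
The nearest critical point in that direction is u = 0, where E'' = 6 > 0 (a local minimum). The iterate converges there.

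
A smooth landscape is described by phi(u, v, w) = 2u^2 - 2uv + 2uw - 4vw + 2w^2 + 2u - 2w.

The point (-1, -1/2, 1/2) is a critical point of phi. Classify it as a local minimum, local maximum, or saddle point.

The Hessian is constant: H = [[4, -2, 2], [-2, 0, -4], [2, -4, 4]].
Leading principal minors: Δ₁ = 4, Δ₂ = -4, Δ₃ = -48.
The minors fit neither the all-positive nor the alternating-sign pattern, so H is indefinite: a saddle point.

saddle point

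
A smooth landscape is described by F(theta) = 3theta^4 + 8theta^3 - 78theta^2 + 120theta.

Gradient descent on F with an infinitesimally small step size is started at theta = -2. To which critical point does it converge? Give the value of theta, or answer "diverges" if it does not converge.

F'(theta) = 12(theta - 2)(theta - 1)(theta + 5), so F'(-2) = 432.
Gradient descent moves in the -F' direction, i.e. theta is decreasing.
The nearest critical point in that direction is theta = -5, where F'' = 504 > 0 (a local minimum). The iterate converges there.

-5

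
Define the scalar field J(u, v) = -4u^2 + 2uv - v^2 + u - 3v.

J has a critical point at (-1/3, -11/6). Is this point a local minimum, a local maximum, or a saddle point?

local maximum

The Hessian of J is constant: H = [[-8, 2], [2, -2]].
det(H) = (-8)·(-2) − 2² = 12.
det(H) > 0 and tr(H) = -10 < 0, so H is negative definite and the point is a local maximum.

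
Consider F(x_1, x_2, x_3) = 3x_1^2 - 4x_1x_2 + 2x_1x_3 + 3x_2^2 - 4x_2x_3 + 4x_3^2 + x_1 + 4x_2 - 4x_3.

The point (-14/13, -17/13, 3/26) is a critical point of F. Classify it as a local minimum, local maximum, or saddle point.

local minimum

The Hessian is constant: H = [[6, -4, 2], [-4, 6, -4], [2, -4, 8]].
Leading principal minors: Δ₁ = 6, Δ₂ = 20, Δ₃ = 104.
All leading minors are positive, so H is positive definite: a local minimum.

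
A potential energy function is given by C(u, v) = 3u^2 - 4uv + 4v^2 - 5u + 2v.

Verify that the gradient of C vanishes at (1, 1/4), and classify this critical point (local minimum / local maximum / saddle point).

∇C = (6u - 4v - 5, -4u + 8v + 2); substituting (1, 1/4) gives ∇C = (0, 0), so (1, 1/4) is indeed a critical point.
The Hessian of C is constant: H = [[6, -4], [-4, 8]].
det(H) = 6·8 − (-4)² = 32.
det(H) > 0 and tr(H) = 14 > 0, so H is positive definite and the point is a local minimum.

local minimum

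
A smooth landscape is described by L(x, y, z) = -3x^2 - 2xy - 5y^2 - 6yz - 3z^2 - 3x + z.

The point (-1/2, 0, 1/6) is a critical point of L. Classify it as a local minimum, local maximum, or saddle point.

The Hessian is constant: H = [[-6, -2, 0], [-2, -10, -6], [0, -6, -6]].
Leading principal minors: Δ₁ = -6, Δ₂ = 56, Δ₃ = -120.
The minors alternate sign starting negative (−, +, −), so H is negative definite: a local maximum.

local maximum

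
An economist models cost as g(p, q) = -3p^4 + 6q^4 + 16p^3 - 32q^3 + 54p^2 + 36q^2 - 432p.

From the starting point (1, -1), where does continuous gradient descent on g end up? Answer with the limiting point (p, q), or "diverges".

(3, 0)

g is separable, so gradient descent decouples: p follows -∂g/∂p, q follows -∂g/∂q.
∂g/∂p = -12(p - 4)(p - 3)(p + 3); at p=1 this is -288, so p increases.
∂g/∂q = 24q(q - 3)(q - 1); at q=-1 this is -192, so q increases.
p converges to its nearest critical value 3 (a local min of the p-part); q converges to 0. The iterate converges to (3, 0).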